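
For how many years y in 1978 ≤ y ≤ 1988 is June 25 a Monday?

2

Day of week of June 25 in each year:
1978: Sun, 1979: Mon ✓, 1980: Wed, 1981: Thu, 1982: Fri, 1983: Sat, 1984: Mon ✓, 1985: Tue, 1986: Wed, 1987: Thu, 1988: Sat
Mondays: 1979, 1984.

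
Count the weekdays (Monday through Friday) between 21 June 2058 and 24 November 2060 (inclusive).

21 June 2058 is a Friday.
From 21 June 2058 to 24 November 2060 is 888 days inclusive.
888 = 7 × 126 + 6, so there are 126 full weeks plus 6 extra days.
Each full week contributes 5 weekdays (Mon–Fri): 126 × 5 = 630.
The 6 extra days are Fri, Sat, Sun, Mon, Tue, Wed — 4 of them qualify.
Total: 630 + 4 = 634.

634 weekdays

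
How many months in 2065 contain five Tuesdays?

4

A month has five Tuesdays exactly when Tuesday falls within its first (length − 28) days.
Jan: 31 days, starts Thu → 5 of Thu, Fri, Sat
Feb: 28 days, starts Sun → 5 of (none)
Mar: 31 days, starts Sun → 5 of Sun, Mon, Tue ✓
Apr: 30 days, starts Wed → 5 of Wed, Thu
May: 31 days, starts Fri → 5 of Fri, Sat, Sun
Jun: 30 days, starts Mon → 5 of Mon, Tue ✓
Jul: 31 days, starts Wed → 5 of Wed, Thu, Fri
Aug: 31 days, starts Sat → 5 of Sat, Sun, Mon
Sep: 30 days, starts Tue → 5 of Tue, Wed ✓
Oct: 31 days, starts Thu → 5 of Thu, Fri, Sat
Nov: 30 days, starts Sun → 5 of Sun, Mon
Dec: 31 days, starts Tue → 5 of Tue, Wed, Thu ✓
Months with five Tuesdays: Mar, Jun, Sep, Dec.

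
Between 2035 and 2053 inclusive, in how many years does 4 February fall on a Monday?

3

Day of week of February 4 in each year:
2035: Sun, 2036: Mon ✓, 2037: Wed, 2038: Thu, 2039: Fri, 2040: Sat, 2041: Mon ✓, 2042: Tue, 2043: Wed, 2044: Thu, 2045: Sat, 2046: Sun, 2047: Mon ✓, 2048: Tue, 2049: Thu, 2050: Fri, 2051: Sat, 2052: Sun, 2053: Tue
Mondays: 2036, 2041, 2047.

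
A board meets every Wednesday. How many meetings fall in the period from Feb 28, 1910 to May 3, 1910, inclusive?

Feb 28, 1910 is a Monday.
From Feb 28, 1910 to May 3, 1910 is 65 days inclusive.
65 = 7 × 9 + 2, so there are 9 full weeks plus 2 extra days.
Each full week contributes one Wednesday: 9 so far.
The 2 extra days are Mon, Tue — none qualify.
Total: 9 + 0 = 9.

9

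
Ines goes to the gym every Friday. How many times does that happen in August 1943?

4

August 1, 1943 is a Sunday.
The range spans 31 days (inclusive of both endpoints).
31 = 7 × 4 + 3, so there are 4 full weeks plus 3 extra days.
Each full week contributes one Friday: 4 so far.
The 3 extra days are Sun, Mon, Tue — none qualify.
Total: 4 + 0 = 4.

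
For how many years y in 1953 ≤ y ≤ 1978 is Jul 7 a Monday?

Day of week of July 7 in each year:
1953: Tue, 1954: Wed, 1955: Thu, 1956: Sat, 1957: Sun, 1958: Mon ✓, 1959: Tue, 1960: Thu, 1961: Fri, 1962: Sat, 1963: Sun, 1964: Tue, 1965: Wed, 1966: Thu, 1967: Fri, 1968: Sun, 1969: Mon ✓, 1970: Tue, 1971: Wed, 1972: Fri, 1973: Sat, 1974: Sun, 1975: Mon ✓, 1976: Wed, 1977: Thu, 1978: Fri
Mondays: 1958, 1969, 1975.

3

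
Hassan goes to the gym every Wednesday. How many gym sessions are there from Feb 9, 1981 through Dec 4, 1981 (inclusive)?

Feb 9, 1981 is a Monday.
That's 299 days from start to end, counting both.
299 = 7 × 42 + 5, so there are 42 full weeks plus 5 extra days.
Each full week contributes one Wednesday: 42 so far.
The 5 extra days are Monday, Tuesday, Wednesday, Thursday, Friday — 1 of them qualifies.
Total: 42 + 1 = 43.

43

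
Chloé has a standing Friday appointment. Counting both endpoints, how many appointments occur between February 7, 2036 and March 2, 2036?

February 7, 2036 is a Thursday.
From February 7, 2036 to March 2, 2036 is 25 days inclusive.
25 = 7 × 3 + 4, so there are 3 full weeks plus 4 extra days.
Each full week contributes one Friday: 3 so far.
The 4 extra days are Thu, Fri, Sat, Sun — 1 of them qualifies.
Total: 3 + 1 = 4.

4 Fridays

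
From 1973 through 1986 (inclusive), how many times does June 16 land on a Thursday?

2

Day of week of June 16 in each year:
1973: Sat, 1974: Sun, 1975: Mon, 1976: Wed, 1977: Thu ✓, 1978: Fri, 1979: Sat, 1980: Mon, 1981: Tue, 1982: Wed, 1983: Thu ✓, 1984: Sat, 1985: Sun, 1986: Mon
Thursdays: 1977, 1983.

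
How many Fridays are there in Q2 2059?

1 April 2059 is a Tuesday.
The range spans 91 days (inclusive of both endpoints).
91 = 7 × 13, so the span is exactly 13 full weeks.
Each full week contributes one Friday: 13 so far.
Total: 13.

13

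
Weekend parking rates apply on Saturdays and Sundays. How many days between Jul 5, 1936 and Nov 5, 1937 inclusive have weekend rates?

139

Jul 5, 1936 is a Sunday.
The range spans 489 days (inclusive of both endpoints).
489 = 7 × 69 + 6, so there are 69 full weeks plus 6 extra days.
Each full week contributes 2 weekend days (Sat, Sun): 69 × 2 = 138.
The 6 extra days are Sunday, Monday, Tuesday, Wednesday, Thursday, Friday — 1 of them qualifies.
Total: 138 + 1 = 139.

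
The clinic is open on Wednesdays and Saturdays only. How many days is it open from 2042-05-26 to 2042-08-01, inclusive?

19

2042-05-26 is a Monday.
The range spans 68 days (inclusive of both endpoints).
68 = 7 × 9 + 5, so there are 9 full weeks plus 5 extra days.
Each full week contributes 2 days from the set (Wed, Sat): 9 × 2 = 18.
The 5 extra days are Mon, Tue, Wed, Thu, Fri — 1 of them qualifies.
Total: 18 + 1 = 19.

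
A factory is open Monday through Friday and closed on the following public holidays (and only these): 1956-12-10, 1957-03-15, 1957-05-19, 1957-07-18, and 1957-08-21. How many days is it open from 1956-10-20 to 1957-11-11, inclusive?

272 business days

1956-10-20 is a Saturday.
That's 388 days from start to end, counting both.
388 = 7 × 55 + 3, so there are 55 full weeks plus 3 extra days.
Each full week contributes 5 weekdays (Mon–Fri): 55 × 5 = 275.
The 3 extra days are Sat, Sun, Mon — 1 of them qualifies.
Total: 275 + 1 = 276.
Holidays: 1956-12-10 (Mon); 1957-03-15 (Fri); 1957-05-19 (Sun); 1957-07-18 (Thu); 1957-08-21 (Wed).
4 of the 5 holidays fall on weekdays; the rest are weekends and were already excluded.
Business days: 276 − 4 = 272.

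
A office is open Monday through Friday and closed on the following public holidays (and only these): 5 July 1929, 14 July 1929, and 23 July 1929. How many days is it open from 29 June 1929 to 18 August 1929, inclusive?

33

29 June 1929 is a Saturday.
That's 51 days from start to end, counting both.
51 = 7 × 7 + 2, so there are 7 full weeks plus 2 extra days.
Each full week contributes 5 weekdays (Mon–Fri): 7 × 5 = 35.
The 2 extra days are Sat, Sun — none qualify.
Total: 35 + 0 = 35.
Holidays: 5 July 1929 (Fri); 14 July 1929 (Sun); 23 July 1929 (Tue).
2 of the 3 holidays fall on weekdays; the rest are weekends and were already excluded.
Business days: 35 − 2 = 33.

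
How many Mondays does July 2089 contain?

4

Jul 1, 2089 is a Friday.
That's 31 days from start to end, counting both.
31 = 7 × 4 + 3, so there are 4 full weeks plus 3 extra days.
Each full week contributes one Monday: 4 so far.
The 3 extra days are Friday, Saturday, Sunday — none qualify.
Total: 4 + 0 = 4.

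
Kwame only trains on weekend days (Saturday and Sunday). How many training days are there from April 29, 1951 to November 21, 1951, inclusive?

59

April 29, 1951 is a Sunday.
The range spans 207 days (inclusive of both endpoints).
207 = 7 × 29 + 4, so there are 29 full weeks plus 4 extra days.
Each full week contributes 2 weekend days (Sat, Sun): 29 × 2 = 58.
The 4 extra days are Sunday, Monday, Tuesday, Wednesday — 1 of them qualifies.
Total: 58 + 1 = 59.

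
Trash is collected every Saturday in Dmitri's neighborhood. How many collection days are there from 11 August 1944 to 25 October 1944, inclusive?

11 August 1944 is a Friday.
The range spans 76 days (inclusive of both endpoints).
76 = 7 × 10 + 6, so there are 10 full weeks plus 6 extra days.
Each full week contributes one Saturday: 10 so far.
The 6 extra days are Friday, Saturday, Sunday, Monday, Tuesday, Wednesday — 1 of them qualifies.
Total: 10 + 1 = 11.

11 Saturdays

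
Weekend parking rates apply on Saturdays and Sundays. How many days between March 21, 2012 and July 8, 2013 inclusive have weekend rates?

March 21, 2012 is a Wednesday.
The range spans 475 days (inclusive of both endpoints).
475 = 7 × 67 + 6, so there are 67 full weeks plus 6 extra days.
Each full week contributes 2 weekend days (Sat, Sun): 67 × 2 = 134.
The 6 extra days are Wed, Thu, Fri, Sat, Sun, Mon — 2 of them qualify.
Total: 134 + 2 = 136.

136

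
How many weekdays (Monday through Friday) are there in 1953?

261 weekdays

1953-01-01 is a Thursday.
That's 365 days from start to end, counting both.
365 = 7 × 52 + 1, so there are 52 full weeks plus 1 extra day.
Each full week contributes 5 weekdays (Mon–Fri): 52 × 5 = 260.
The 1 extra day is Thursday — 1 of them qualifies.
Total: 260 + 1 = 261.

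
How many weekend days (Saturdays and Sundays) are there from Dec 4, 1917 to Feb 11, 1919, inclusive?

Dec 4, 1917 is a Tuesday.
That's 435 days from start to end, counting both.
435 = 7 × 62 + 1, so there are 62 full weeks plus 1 extra day.
Each full week contributes 2 weekend days (Sat, Sun): 62 × 2 = 124.
The 1 extra day is Tue — none qualify.
Total: 124 + 0 = 124.

124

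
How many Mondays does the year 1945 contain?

January 1, 1945 is a Monday.
From January 1, 1945 to December 31, 1945 is 365 days inclusive.
365 = 7 × 52 + 1, so there are 52 full weeks plus 1 extra day.
Each full week contributes one Monday: 52 so far.
The 1 extra day is Monday — 1 of them qualifies.
Total: 52 + 1 = 53.

53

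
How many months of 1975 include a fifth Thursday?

4

A month has five Thursdays exactly when Thursday falls within its first (length − 28) days.
Jan: 31 days, starts Wed → 5 of Wed, Thu, Fri ✓
Feb: 28 days, starts Sat → 5 of (none)
Mar: 31 days, starts Sat → 5 of Sat, Sun, Mon
Apr: 30 days, starts Tue → 5 of Tue, Wed
May: 31 days, starts Thu → 5 of Thu, Fri, Sat ✓
Jun: 30 days, starts Sun → 5 of Sun, Mon
Jul: 31 days, starts Tue → 5 of Tue, Wed, Thu ✓
Aug: 31 days, starts Fri → 5 of Fri, Sat, Sun
Sep: 30 days, starts Mon → 5 of Mon, Tue
Oct: 31 days, starts Wed → 5 of Wed, Thu, Fri ✓
Nov: 30 days, starts Sat → 5 of Sat, Sun
Dec: 31 days, starts Mon → 5 of Mon, Tue, Wed
Months with five Thursdays: Jan, May, Jul, Oct.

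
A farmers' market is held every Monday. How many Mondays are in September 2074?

4

Sep 1, 2074 is a Saturday.
From Sep 1, 2074 to Sep 30, 2074 is 30 days inclusive.
30 = 7 × 4 + 2, so there are 4 full weeks plus 2 extra days.
Each full week contributes one Monday: 4 so far.
The 2 extra days are Sat, Sun — none qualify.
Total: 4 + 0 = 4.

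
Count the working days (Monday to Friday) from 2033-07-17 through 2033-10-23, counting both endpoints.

70

2033-07-17 is a Sunday.
From 2033-07-17 to 2033-10-23 is 99 days inclusive.
99 = 7 × 14 + 1, so there are 14 full weeks plus 1 extra day.
Each full week contributes 5 weekdays (Mon–Fri): 14 × 5 = 70.
The 1 extra day is Sun — none qualify.
Total: 70 + 0 = 70.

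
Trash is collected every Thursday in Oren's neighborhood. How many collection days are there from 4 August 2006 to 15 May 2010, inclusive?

197 Thursdays

4 August 2006 is a Friday.
That's 1381 days from start to end, counting both.
1381 = 7 × 197 + 2, so there are 197 full weeks plus 2 extra days.
Each full week contributes one Thursday: 197 so far.
The 2 extra days are Fri, Sat — none qualify.
Total: 197 + 0 = 197.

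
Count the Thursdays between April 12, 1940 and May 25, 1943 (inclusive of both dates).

April 12, 1940 is a Friday.
From April 12, 1940 to May 25, 1943 is 1139 days inclusive.
1139 = 7 × 162 + 5, so there are 162 full weeks plus 5 extra days.
Each full week contributes one Thursday: 162 so far.
The 5 extra days are Friday, Saturday, Sunday, Monday, Tuesday — none qualify.
Total: 162 + 0 = 162.

162 Thursdays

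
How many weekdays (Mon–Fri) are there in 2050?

260 weekdays

January 1, 2050 is a Saturday.
That's 365 days from start to end, counting both.
365 = 7 × 52 + 1, so there are 52 full weeks plus 1 extra day.
Each full week contributes 5 weekdays (Mon–Fri): 52 × 5 = 260.
The 1 extra day is Saturday — none qualify.
Total: 260 + 0 = 260.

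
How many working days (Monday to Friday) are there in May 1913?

May 1, 1913 is a Thursday.
That's 31 days from start to end, counting both.
31 = 7 × 4 + 3, so there are 4 full weeks plus 3 extra days.
Each full week contributes 5 weekdays (Mon–Fri): 4 × 5 = 20.
The 3 extra days are Thursday, Friday, Saturday — 2 of them qualify.
Total: 20 + 2 = 22.

22 weekdays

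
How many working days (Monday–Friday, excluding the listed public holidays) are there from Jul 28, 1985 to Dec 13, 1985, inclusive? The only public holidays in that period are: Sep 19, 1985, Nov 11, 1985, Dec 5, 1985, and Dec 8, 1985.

Jul 28, 1985 is a Sunday.
The range spans 139 days (inclusive of both endpoints).
139 = 7 × 19 + 6, so there are 19 full weeks plus 6 extra days.
Each full week contributes 5 weekdays (Mon–Fri): 19 × 5 = 95.
The 6 extra days are Sunday, Monday, Tuesday, Wednesday, Thursday, Friday — 5 of them qualify.
Total: 95 + 5 = 100.
Holidays: Sep 19, 1985 (Thu); Nov 11, 1985 (Mon); Dec 5, 1985 (Thu); Dec 8, 1985 (Sun).
3 of the 4 holidays fall on weekdays; the rest are weekends and were already excluded.
Business days: 100 − 3 = 97.

97 working days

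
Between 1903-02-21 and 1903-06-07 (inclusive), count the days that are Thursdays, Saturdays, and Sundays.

47

1903-02-21 is a Saturday.
From 1903-02-21 to 1903-06-07 is 107 days inclusive.
107 = 7 × 15 + 2, so there are 15 full weeks plus 2 extra days.
Each full week contributes 3 days from the set (Thu, Sat, Sun): 15 × 3 = 45.
The 2 extra days are Saturday, Sunday — 2 of them qualify.
Total: 45 + 2 = 47.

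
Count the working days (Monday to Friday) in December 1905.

21

Dec 1, 1905 is a Friday.
That's 31 days from start to end, counting both.
31 = 7 × 4 + 3, so there are 4 full weeks plus 3 extra days.
Each full week contributes 5 weekdays (Mon–Fri): 4 × 5 = 20.
The 3 extra days are Fri, Sat, Sun — 1 of them qualifies.
Total: 20 + 1 = 21.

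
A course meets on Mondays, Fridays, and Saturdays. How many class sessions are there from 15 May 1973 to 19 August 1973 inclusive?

41

15 May 1973 is a Tuesday.
That's 97 days from start to end, counting both.
97 = 7 × 13 + 6, so there are 13 full weeks plus 6 extra days.
Each full week contributes 3 days from the set (Mon, Fri, Sat): 13 × 3 = 39.
The 6 extra days are Tue, Wed, Thu, Fri, Sat, Sun — 2 of them qualify.
Total: 39 + 2 = 41.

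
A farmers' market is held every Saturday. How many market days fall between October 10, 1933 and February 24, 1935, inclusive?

72 Saturdays

October 10, 1933 is a Tuesday.
From October 10, 1933 to February 24, 1935 is 503 days inclusive.
503 = 7 × 71 + 6, so there are 71 full weeks plus 6 extra days.
Each full week contributes one Saturday: 71 so far.
The 6 extra days are Tue, Wed, Thu, Fri, Sat, Sun — 1 of them qualifies.
Total: 71 + 1 = 72.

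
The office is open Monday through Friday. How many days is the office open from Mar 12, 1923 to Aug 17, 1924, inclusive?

Mar 12, 1923 is a Monday.
That's 525 days from start to end, counting both.
525 = 7 × 75, so the span is exactly 75 full weeks.
Each full week contributes 5 weekdays (Mon–Fri): 75 × 5 = 375.

375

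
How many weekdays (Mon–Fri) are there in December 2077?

1 December 2077 is a Wednesday.
From 1 December 2077 to 31 December 2077 is 31 days inclusive.
31 = 7 × 4 + 3, so there are 4 full weeks plus 3 extra days.
Each full week contributes 5 weekdays (Mon–Fri): 4 × 5 = 20.
The 3 extra days are Wednesday, Thursday, Friday — 3 of them qualify.
Total: 20 + 3 = 23.

23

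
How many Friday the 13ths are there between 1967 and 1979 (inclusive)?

Friday-the-13ths by year:
1967: Jan, Oct
1968: Sep, Dec
1969: Jun
1970: Feb, Mar, Nov
1971: Aug
1972: Oct
1973: Apr, Jul
1974: Sep, Dec
1975: Jun
1976: Feb, Aug
1977: May
1978: Jan, Oct
1979: Apr, Jul

22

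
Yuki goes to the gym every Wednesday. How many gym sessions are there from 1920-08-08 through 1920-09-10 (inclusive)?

1920-08-08 is a Sunday.
From 1920-08-08 to 1920-09-10 is 34 days inclusive.
34 = 7 × 4 + 6, so there are 4 full weeks plus 6 extra days.
Each full week contributes one Wednesday: 4 so far.
The 6 extra days are Sun, Mon, Tue, Wed, Thu, Fri — 1 of them qualifies.
Total: 4 + 1 = 5.

5 Wednesdays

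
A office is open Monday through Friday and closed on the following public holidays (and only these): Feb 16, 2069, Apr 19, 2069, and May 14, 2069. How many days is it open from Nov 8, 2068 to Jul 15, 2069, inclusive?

Nov 8, 2068 is a Thursday.
The range spans 250 days (inclusive of both endpoints).
250 = 7 × 35 + 5, so there are 35 full weeks plus 5 extra days.
Each full week contributes 5 weekdays (Mon–Fri): 35 × 5 = 175.
The 5 extra days are Thursday, Friday, Saturday, Sunday, Monday — 3 of them qualify.
Total: 175 + 3 = 178.
Holidays: Feb 16, 2069 (Sat); Apr 19, 2069 (Fri); May 14, 2069 (Tue).
2 of the 3 holidays fall on weekdays; the rest are weekends and were already excluded.
Business days: 178 − 2 = 176.

176 business days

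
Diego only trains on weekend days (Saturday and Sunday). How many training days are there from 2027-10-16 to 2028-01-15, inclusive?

2027-10-16 is a Saturday.
From 2027-10-16 to 2028-01-15 is 92 days inclusive.
92 = 7 × 13 + 1, so there are 13 full weeks plus 1 extra day.
Each full week contributes 2 weekend days (Sat, Sun): 13 × 2 = 26.
The 1 extra day is Saturday — 1 of them qualifies.
Total: 26 + 1 = 27.

27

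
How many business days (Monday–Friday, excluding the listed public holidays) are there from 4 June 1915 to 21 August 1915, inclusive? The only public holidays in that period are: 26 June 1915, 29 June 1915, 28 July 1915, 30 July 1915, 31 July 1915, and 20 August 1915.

4 June 1915 is a Friday.
The range spans 79 days (inclusive of both endpoints).
79 = 7 × 11 + 2, so there are 11 full weeks plus 2 extra days.
Each full week contributes 5 weekdays (Mon–Fri): 11 × 5 = 55.
The 2 extra days are Fri, Sat — 1 of them qualifies.
Total: 55 + 1 = 56.
Holidays: 26 June 1915 (Sat); 29 June 1915 (Tue); 28 July 1915 (Wed); 30 July 1915 (Fri); 31 July 1915 (Sat); 20 August 1915 (Fri).
4 of the 6 holidays fall on weekdays; the rest are weekends and were already excluded.
Business days: 56 − 4 = 52.

52 business days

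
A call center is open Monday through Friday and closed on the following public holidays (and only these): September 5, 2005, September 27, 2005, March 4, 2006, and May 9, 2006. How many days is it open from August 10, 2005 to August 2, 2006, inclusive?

August 10, 2005 is a Wednesday.
From August 10, 2005 to August 2, 2006 is 358 days inclusive.
358 = 7 × 51 + 1, so there are 51 full weeks plus 1 extra day.
Each full week contributes 5 weekdays (Mon–Fri): 51 × 5 = 255.
The 1 extra day is Wednesday — 1 of them qualifies.
Total: 255 + 1 = 256.
Holidays: September 5, 2005 (Mon); September 27, 2005 (Tue); March 4, 2006 (Sat); May 9, 2006 (Tue).
3 of the 4 holidays fall on weekdays; the rest are weekends and were already excluded.
Business days: 256 − 3 = 253.

253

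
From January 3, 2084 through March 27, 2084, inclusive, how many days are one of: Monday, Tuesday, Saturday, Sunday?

January 3, 2084 is a Monday.
That's 85 days from start to end, counting both.
85 = 7 × 12 + 1, so there are 12 full weeks plus 1 extra day.
Each full week contributes 4 days from the set (Mon, Tue, Sat, Sun): 12 × 4 = 48.
The 1 extra day is Monday — 1 of them qualifies.
Total: 48 + 1 = 49.

49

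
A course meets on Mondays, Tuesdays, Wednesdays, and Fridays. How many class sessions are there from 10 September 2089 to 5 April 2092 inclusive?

536

10 September 2089 is a Saturday.
The range spans 939 days (inclusive of both endpoints).
939 = 7 × 134 + 1, so there are 134 full weeks plus 1 extra day.
Each full week contributes 4 days from the set (Mon, Tue, Wed, Fri): 134 × 4 = 536.
The 1 extra day is Saturday — none qualify.
Total: 536 + 0 = 536.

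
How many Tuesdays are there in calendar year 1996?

53

January 1, 1996 is a Monday.
That's 366 days from start to end, counting both.
366 = 7 × 52 + 2, so there are 52 full weeks plus 2 extra days.
Each full week contributes one Tuesday: 52 so far.
The 2 extra days are Monday, Tuesday — 1 of them qualifies.
Total: 52 + 1 = 53.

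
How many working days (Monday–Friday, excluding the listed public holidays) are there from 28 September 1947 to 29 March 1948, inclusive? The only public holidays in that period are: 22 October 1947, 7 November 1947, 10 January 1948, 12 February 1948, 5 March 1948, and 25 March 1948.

28 September 1947 is a Sunday.
That's 184 days from start to end, counting both.
184 = 7 × 26 + 2, so there are 26 full weeks plus 2 extra days.
Each full week contributes 5 weekdays (Mon–Fri): 26 × 5 = 130.
The 2 extra days are Sun, Mon — 1 of them qualifies.
Total: 130 + 1 = 131.
Holidays: 22 October 1947 (Wed); 7 November 1947 (Fri); 10 January 1948 (Sat); 12 February 1948 (Thu); 5 March 1948 (Fri); 25 March 1948 (Thu).
5 of the 6 holidays fall on weekdays; the rest are weekends and were already excluded.
Business days: 131 − 5 = 126.

126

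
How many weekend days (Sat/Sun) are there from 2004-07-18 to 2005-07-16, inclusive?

104

2004-07-18 is a Sunday.
The range spans 364 days (inclusive of both endpoints).
364 = 7 × 52, so the span is exactly 52 full weeks.
Each full week contributes 2 weekend days (Sat, Sun): 52 × 2 = 104.
Total: 104.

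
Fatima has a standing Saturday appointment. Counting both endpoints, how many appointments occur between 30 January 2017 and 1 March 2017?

30 January 2017 is a Monday.
The range spans 31 days (inclusive of both endpoints).
31 = 7 × 4 + 3, so there are 4 full weeks plus 3 extra days.
Each full week contributes one Saturday: 4 so far.
The 3 extra days are Mon, Tue, Wed — none qualify.
Total: 4 + 0 = 4.

4 Saturdays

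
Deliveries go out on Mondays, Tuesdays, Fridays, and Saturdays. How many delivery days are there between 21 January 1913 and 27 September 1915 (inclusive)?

21 January 1913 is a Tuesday.
That's 980 days from start to end, counting both.
980 = 7 × 140, so the span is exactly 140 full weeks.
Each full week contributes 4 days from the set (Mon, Tue, Fri, Sat): 140 × 4 = 560.

560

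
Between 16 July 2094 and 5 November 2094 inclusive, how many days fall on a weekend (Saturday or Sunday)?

32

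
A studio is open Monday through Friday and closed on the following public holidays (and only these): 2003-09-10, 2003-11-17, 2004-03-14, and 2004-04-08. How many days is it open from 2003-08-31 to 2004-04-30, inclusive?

2003-08-31 is a Sunday.
The range spans 244 days (inclusive of both endpoints).
244 = 7 × 34 + 6, so there are 34 full weeks plus 6 extra days.
Each full week contributes 5 weekdays (Mon–Fri): 34 × 5 = 170.
The 6 extra days are Sunday, Monday, Tuesday, Wednesday, Thursday, Friday — 5 of them qualify.
Total: 170 + 5 = 175.
Holidays: 2003-09-10 (Wed); 2003-11-17 (Mon); 2004-03-14 (Sun); 2004-04-08 (Thu).
3 of the 4 holidays fall on weekdays; the rest are weekends and were already excluded.
Business days: 175 − 3 = 172.

172 working days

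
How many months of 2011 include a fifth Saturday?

A month has five Saturdays exactly when Saturday falls within its first (length − 28) days.
Jan: 31 days, starts Sat → 5 of Sat, Sun, Mon ✓
Feb: 28 days, starts Tue → 5 of (none)
Mar: 31 days, starts Tue → 5 of Tue, Wed, Thu
Apr: 30 days, starts Fri → 5 of Fri, Sat ✓
May: 31 days, starts Sun → 5 of Sun, Mon, Tue
Jun: 30 days, starts Wed → 5 of Wed, Thu
Jul: 31 days, starts Fri → 5 of Fri, Sat, Sun ✓
Aug: 31 days, starts Mon → 5 of Mon, Tue, Wed
Sep: 30 days, starts Thu → 5 of Thu, Fri
Oct: 31 days, starts Sat → 5 of Sat, Sun, Mon ✓
Nov: 30 days, starts Tue → 5 of Tue, Wed
Dec: 31 days, starts Thu → 5 of Thu, Fri, Sat ✓
Months with five Saturdays: Jan, Apr, Jul, Oct, Dec.

5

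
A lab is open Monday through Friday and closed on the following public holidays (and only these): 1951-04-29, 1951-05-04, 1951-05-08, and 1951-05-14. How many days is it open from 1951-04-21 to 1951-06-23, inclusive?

1951-04-21 is a Saturday.
From 1951-04-21 to 1951-06-23 is 64 days inclusive.
64 = 7 × 9 + 1, so there are 9 full weeks plus 1 extra day.
Each full week contributes 5 weekdays (Mon–Fri): 9 × 5 = 45.
The 1 extra day is Saturday — none qualify.
Total: 45 + 0 = 45.
Holidays: 1951-04-29 (Sun); 1951-05-04 (Fri); 1951-05-08 (Tue); 1951-05-14 (Mon).
3 of the 4 holidays fall on weekdays; the rest are weekends and were already excluded.
Business days: 45 − 3 = 42.

42 business days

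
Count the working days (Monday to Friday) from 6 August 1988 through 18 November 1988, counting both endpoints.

6 August 1988 is a Saturday.
From 6 August 1988 to 18 November 1988 is 105 days inclusive.
105 = 7 × 15, so the span is exactly 15 full weeks.
Each full week contributes 5 weekdays (Mon–Fri): 15 × 5 = 75.

75 weekdays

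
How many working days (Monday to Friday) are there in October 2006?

22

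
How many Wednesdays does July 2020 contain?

1 July 2020 is a Wednesday.
From 1 July 2020 to 31 July 2020 is 31 days inclusive.
31 = 7 × 4 + 3, so there are 4 full weeks plus 3 extra days.
Each full week contributes one Wednesday: 4 so far.
The 3 extra days are Wednesday, Thursday, Friday — 1 of them qualifies.
Total: 4 + 1 = 5.

5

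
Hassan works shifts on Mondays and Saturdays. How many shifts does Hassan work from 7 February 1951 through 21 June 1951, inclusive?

7 February 1951 is a Wednesday.
That's 135 days from start to end, counting both.
135 = 7 × 19 + 2, so there are 19 full weeks plus 2 extra days.
Each full week contributes 2 days from the set (Mon, Sat): 19 × 2 = 38.
The 2 extra days are Wednesday, Thursday — none qualify.
Total: 38 + 0 = 38.

38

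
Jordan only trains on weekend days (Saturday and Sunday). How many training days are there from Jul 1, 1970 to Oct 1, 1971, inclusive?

Jul 1, 1970 is a Wednesday.
That's 458 days from start to end, counting both.
458 = 7 × 65 + 3, so there are 65 full weeks plus 3 extra days.
Each full week contributes 2 weekend days (Sat, Sun): 65 × 2 = 130.
The 3 extra days are Wed, Thu, Fri — none qualify.
Total: 130 + 0 = 130.

130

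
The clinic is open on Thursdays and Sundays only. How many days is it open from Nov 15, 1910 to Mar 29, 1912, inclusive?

143

Nov 15, 1910 is a Tuesday.
From Nov 15, 1910 to Mar 29, 1912 is 501 days inclusive.
501 = 7 × 71 + 4, so there are 71 full weeks plus 4 extra days.
Each full week contributes 2 days from the set (Thu, Sun): 71 × 2 = 142.
The 4 extra days are Tue, Wed, Thu, Fri — 1 of them qualifies.
Total: 142 + 1 = 143.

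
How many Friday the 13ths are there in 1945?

2

The 13th falls on a Friday when the month's 13th has weekday Fri.
Jan 13 is Sat; Feb 13 is Tue; Mar 13 is Tue; Apr 13 is Fri ✓; May 13 is Sun; Jun 13 is Wed; Jul 13 is Fri ✓; Aug 13 is Mon; Sep 13 is Thu; Oct 13 is Sat; Nov 13 is Tue; Dec 13 is Thu.
Friday the 13ths: Apr, Jul.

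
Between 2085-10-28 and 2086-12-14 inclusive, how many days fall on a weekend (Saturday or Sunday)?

118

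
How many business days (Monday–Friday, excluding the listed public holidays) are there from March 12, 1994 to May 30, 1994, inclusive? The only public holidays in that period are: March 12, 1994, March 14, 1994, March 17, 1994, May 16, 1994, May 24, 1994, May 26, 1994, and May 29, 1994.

51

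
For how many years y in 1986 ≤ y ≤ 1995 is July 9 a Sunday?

2

Day of week of July 9 in each year:
1986: Wed, 1987: Thu, 1988: Sat, 1989: Sun ✓, 1990: Mon, 1991: Tue, 1992: Thu, 1993: Fri, 1994: Sat, 1995: Sun ✓
Sundays: 1989, 1995.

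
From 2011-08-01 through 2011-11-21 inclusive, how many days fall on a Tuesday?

16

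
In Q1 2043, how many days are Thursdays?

13

1 January 2043 is a Thursday.
That's 90 days from start to end, counting both.
90 = 7 × 12 + 6, so there are 12 full weeks plus 6 extra days.
Each full week contributes one Thursday: 12 so far.
The 6 extra days are Thu, Fri, Sat, Sun, Mon, Tue — 1 of them qualifies.
Total: 12 + 1 = 13.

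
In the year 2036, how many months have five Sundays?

A month has five Sundays exactly when Sunday falls within its first (length − 28) days.
Jan: 31 days, starts Tue → 5 of Tue, Wed, Thu
Feb: 29 days, starts Fri → 5 of Fri
Mar: 31 days, starts Sat → 5 of Sat, Sun, Mon ✓
Apr: 30 days, starts Tue → 5 of Tue, Wed
May: 31 days, starts Thu → 5 of Thu, Fri, Sat
Jun: 30 days, starts Sun → 5 of Sun, Mon ✓
Jul: 31 days, starts Tue → 5 of Tue, Wed, Thu
Aug: 31 days, starts Fri → 5 of Fri, Sat, Sun ✓
Sep: 30 days, starts Mon → 5 of Mon, Tue
Oct: 31 days, starts Wed → 5 of Wed, Thu, Fri
Nov: 30 days, starts Sat → 5 of Sat, Sun ✓
Dec: 31 days, starts Mon → 5 of Mon, Tue, Wed
Months with five Sundays: Mar, Jun, Aug, Nov.

4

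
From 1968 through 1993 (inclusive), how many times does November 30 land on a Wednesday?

3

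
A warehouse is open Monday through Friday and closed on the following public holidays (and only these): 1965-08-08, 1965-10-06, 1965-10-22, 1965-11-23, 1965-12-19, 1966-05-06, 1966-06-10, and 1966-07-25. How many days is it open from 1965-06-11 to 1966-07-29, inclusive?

1965-06-11 is a Friday.
The range spans 414 days (inclusive of both endpoints).
414 = 7 × 59 + 1, so there are 59 full weeks plus 1 extra day.
Each full week contributes 5 weekdays (Mon–Fri): 59 × 5 = 295.
The 1 extra day is Friday — 1 of them qualifies.
Total: 295 + 1 = 296.
Holidays: 1965-08-08 (Sun); 1965-10-06 (Wed); 1965-10-22 (Fri); 1965-11-23 (Tue); 1965-12-19 (Sun); 1966-05-06 (Fri); 1966-06-10 (Fri); 1966-07-25 (Mon).
6 of the 8 holidays fall on weekdays; the rest are weekends and were already excluded.
Business days: 296 − 6 = 290.

290 working days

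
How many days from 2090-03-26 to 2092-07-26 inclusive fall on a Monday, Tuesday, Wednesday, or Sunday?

488

2090-03-26 is a Sunday.
That's 854 days from start to end, counting both.
854 = 7 × 122, so the span is exactly 122 full weeks.
Each full week contributes 4 days from the set (Mon, Tue, Wed, Sun): 122 × 4 = 488.
Total: 488.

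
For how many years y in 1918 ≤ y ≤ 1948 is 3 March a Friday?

Day of week of March 3 in each year:
1918: Sun, 1919: Mon, 1920: Wed, 1921: Thu, 1922: Fri ✓, 1923: Sat, 1924: Mon, 1925: Tue, 1926: Wed, 1927: Thu, 1928: Sat, 1929: Sun, 1930: Mon, 1931: Tue, 1932: Thu, 1933: Fri ✓, 1934: Sat, 1935: Sun, 1936: Tue, 1937: Wed, 1938: Thu, 1939: Fri ✓, 1940: Sun, 1941: Mon, 1942: Tue, 1943: Wed, 1944: Fri ✓, 1945: Sat, 1946: Sun, 1947: Mon, 1948: Wed
Fridays: 1922, 1933, 1939, 1944.

4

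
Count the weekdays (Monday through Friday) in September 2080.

21 weekdays

Sep 1, 2080 is a Sunday.
That's 30 days from start to end, counting both.
30 = 7 × 4 + 2, so there are 4 full weeks plus 2 extra days.
Each full week contributes 5 weekdays (Mon–Fri): 4 × 5 = 20.
The 2 extra days are Sun, Mon — 1 of them qualifies.
Total: 20 + 1 = 21.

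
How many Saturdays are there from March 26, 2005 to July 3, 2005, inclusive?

March 26, 2005 is a Saturday.
The range spans 100 days (inclusive of both endpoints).
100 = 7 × 14 + 2, so there are 14 full weeks plus 2 extra days.
Each full week contributes one Saturday: 14 so far.
The 2 extra days are Sat, Sun — 1 of them qualifies.
Total: 14 + 1 = 15.

15 Saturdays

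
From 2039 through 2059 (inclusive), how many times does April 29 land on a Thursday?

Day of week of April 29 in each year:
2039: Fri, 2040: Sun, 2041: Mon, 2042: Tue, 2043: Wed, 2044: Fri, 2045: Sat, 2046: Sun, 2047: Mon, 2048: Wed, 2049: Thu ✓, 2050: Fri, 2051: Sat, 2052: Mon, 2053: Tue, 2054: Wed, 2055: Thu ✓, 2056: Sat, 2057: Sun, 2058: Mon, 2059: Tue
Thursdays: 2049, 2055.

2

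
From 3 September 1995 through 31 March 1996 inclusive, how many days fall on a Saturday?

3 September 1995 is a Sunday.
The range spans 211 days (inclusive of both endpoints).
211 = 7 × 30 + 1, so there are 30 full weeks plus 1 extra day.
Each full week contributes one Saturday: 30 so far.
The 1 extra day is Sun — none qualify.
Total: 30 + 0 = 30.

30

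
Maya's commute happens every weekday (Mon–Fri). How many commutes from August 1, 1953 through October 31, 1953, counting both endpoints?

65 weekdays

August 1, 1953 is a Saturday.
From August 1, 1953 to October 31, 1953 is 92 days inclusive.
92 = 7 × 13 + 1, so there are 13 full weeks plus 1 extra day.
Each full week contributes 5 weekdays (Mon–Fri): 13 × 5 = 65.
The 1 extra day is Saturday — none qualify.
Total: 65 + 0 = 65.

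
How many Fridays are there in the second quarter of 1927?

1 April 1927 is a Friday.
That's 91 days from start to end, counting both.
91 = 7 × 13, so the span is exactly 13 full weeks.
Each full week contributes one Friday: 13 so far.

13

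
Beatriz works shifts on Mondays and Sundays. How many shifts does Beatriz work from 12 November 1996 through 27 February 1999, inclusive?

238

12 November 1996 is a Tuesday.
The range spans 838 days (inclusive of both endpoints).
838 = 7 × 119 + 5, so there are 119 full weeks plus 5 extra days.
Each full week contributes 2 days from the set (Mon, Sun): 119 × 2 = 238.
The 5 extra days are Tue, Wed, Thu, Fri, Sat — none qualify.
Total: 238 + 0 = 238.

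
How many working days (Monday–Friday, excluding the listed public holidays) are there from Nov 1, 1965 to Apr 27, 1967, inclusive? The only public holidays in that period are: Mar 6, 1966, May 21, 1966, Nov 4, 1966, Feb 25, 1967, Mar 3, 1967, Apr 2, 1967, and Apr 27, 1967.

386 working days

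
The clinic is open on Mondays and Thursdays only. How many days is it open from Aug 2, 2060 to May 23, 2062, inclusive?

189

Aug 2, 2060 is a Monday.
From Aug 2, 2060 to May 23, 2062 is 660 days inclusive.
660 = 7 × 94 + 2, so there are 94 full weeks plus 2 extra days.
Each full week contributes 2 days from the set (Mon, Thu): 94 × 2 = 188.
The 2 extra days are Monday, Tuesday — 1 of them qualifies.
Total: 188 + 1 = 189.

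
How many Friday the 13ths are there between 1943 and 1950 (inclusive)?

12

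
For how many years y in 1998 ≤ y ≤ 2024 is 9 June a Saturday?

4

Day of week of June 9 in each year:
1998: Tue, 1999: Wed, 2000: Fri, 2001: Sat ✓, 2002: Sun, 2003: Mon, 2004: Wed, 2005: Thu, 2006: Fri, 2007: Sat ✓, 2008: Mon, 2009: Tue, 2010: Wed, 2011: Thu, 2012: Sat ✓, 2013: Sun, 2014: Mon, 2015: Tue, 2016: Thu, 2017: Fri, 2018: Sat ✓, 2019: Sun, 2020: Tue, 2021: Wed, 2022: Thu, 2023: Fri, 2024: Sun
Saturdays: 2001, 2007, 2012, 2018.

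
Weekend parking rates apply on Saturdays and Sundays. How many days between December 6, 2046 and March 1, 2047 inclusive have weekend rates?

24

December 6, 2046 is a Thursday.
That's 86 days from start to end, counting both.
86 = 7 × 12 + 2, so there are 12 full weeks plus 2 extra days.
Each full week contributes 2 weekend days (Sat, Sun): 12 × 2 = 24.
The 2 extra days are Thu, Fri — none qualify.
Total: 24 + 0 = 24.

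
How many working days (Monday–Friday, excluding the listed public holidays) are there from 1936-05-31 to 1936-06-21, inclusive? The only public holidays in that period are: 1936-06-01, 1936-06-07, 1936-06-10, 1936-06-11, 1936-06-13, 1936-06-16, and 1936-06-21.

1936-05-31 is a Sunday.
The range spans 22 days (inclusive of both endpoints).
22 = 7 × 3 + 1, so there are 3 full weeks plus 1 extra day.
Each full week contributes 5 weekdays (Mon–Fri): 3 × 5 = 15.
The 1 extra day is Sun — none qualify.
Total: 15 + 0 = 15.
Holidays: 1936-06-01 (Mon); 1936-06-07 (Sun); 1936-06-10 (Wed); 1936-06-11 (Thu); 1936-06-13 (Sat); 1936-06-16 (Tue); 1936-06-21 (Sun).
4 of the 7 holidays fall on weekdays; the rest are weekends and were already excluded.
Business days: 15 − 4 = 11.

11 working days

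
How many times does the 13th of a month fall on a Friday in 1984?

The 13th falls on a Friday when the month's 13th has weekday Fri.
Jan 13 is Fri ✓; Feb 13 is Mon; Mar 13 is Tue; Apr 13 is Fri ✓; May 13 is Sun; Jun 13 is Wed; Jul 13 is Fri ✓; Aug 13 is Mon; Sep 13 is Thu; Oct 13 is Sat; Nov 13 is Tue; Dec 13 is Thu.
Friday the 13ths: Jan, Apr, Jul.

3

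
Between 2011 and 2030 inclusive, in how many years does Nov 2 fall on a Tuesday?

2

Day of week of November 2 in each year:
2011: Wed, 2012: Fri, 2013: Sat, 2014: Sun, 2015: Mon, 2016: Wed, 2017: Thu, 2018: Fri, 2019: Sat, 2020: Mon, 2021: Tue ✓, 2022: Wed, 2023: Thu, 2024: Sat, 2025: Sun, 2026: Mon, 2027: Tue ✓, 2028: Thu, 2029: Fri, 2030: Sat
Tuesdays: 2021, 2027.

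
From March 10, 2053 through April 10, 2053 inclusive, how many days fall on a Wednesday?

March 10, 2053 is a Monday.
That's 32 days from start to end, counting both.
32 = 7 × 4 + 4, so there are 4 full weeks plus 4 extra days.
Each full week contributes one Wednesday: 4 so far.
The 4 extra days are Mon, Tue, Wed, Thu — 1 of them qualifies.
Total: 4 + 1 = 5.

5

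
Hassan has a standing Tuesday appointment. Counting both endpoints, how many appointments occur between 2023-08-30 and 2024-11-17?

2023-08-30 is a Wednesday.
That's 446 days from start to end, counting both.
446 = 7 × 63 + 5, so there are 63 full weeks plus 5 extra days.
Each full week contributes one Tuesday: 63 so far.
The 5 extra days are Wed, Thu, Fri, Sat, Sun — none qualify.
Total: 63 + 0 = 63.

63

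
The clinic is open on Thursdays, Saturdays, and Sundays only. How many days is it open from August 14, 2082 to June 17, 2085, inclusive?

446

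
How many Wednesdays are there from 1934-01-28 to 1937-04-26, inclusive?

169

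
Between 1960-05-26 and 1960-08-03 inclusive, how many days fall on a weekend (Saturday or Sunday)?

1960-05-26 is a Thursday.
From 1960-05-26 to 1960-08-03 is 70 days inclusive.
70 = 7 × 10, so the span is exactly 10 full weeks.
Each full week contributes 2 weekend days (Sat, Sun): 10 × 2 = 20.
Total: 20.

20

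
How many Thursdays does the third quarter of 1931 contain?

Jul 1, 1931 is a Wednesday.
From Jul 1, 1931 to Sep 30, 1931 is 92 days inclusive.
92 = 7 × 13 + 1, so there are 13 full weeks plus 1 extra day.
Each full week contributes one Thursday: 13 so far.
The 1 extra day is Wednesday — none qualify.
Total: 13 + 0 = 13.

13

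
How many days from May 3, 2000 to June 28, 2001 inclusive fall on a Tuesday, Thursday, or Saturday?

May 3, 2000 is a Wednesday.
From May 3, 2000 to June 28, 2001 is 422 days inclusive.
422 = 7 × 60 + 2, so there are 60 full weeks plus 2 extra days.
Each full week contributes 3 days from the set (Tue, Thu, Sat): 60 × 3 = 180.
The 2 extra days are Wed, Thu — 1 of them qualifies.
Total: 180 + 1 = 181.

181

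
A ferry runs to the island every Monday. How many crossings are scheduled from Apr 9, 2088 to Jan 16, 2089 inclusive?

40 Mondays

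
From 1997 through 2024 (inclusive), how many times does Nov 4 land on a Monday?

4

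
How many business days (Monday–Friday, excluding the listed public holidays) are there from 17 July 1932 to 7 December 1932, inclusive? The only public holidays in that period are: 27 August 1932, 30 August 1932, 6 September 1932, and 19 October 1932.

100 business days

17 July 1932 is a Sunday.
The range spans 144 days (inclusive of both endpoints).
144 = 7 × 20 + 4, so there are 20 full weeks plus 4 extra days.
Each full week contributes 5 weekdays (Mon–Fri): 20 × 5 = 100.
The 4 extra days are Sunday, Monday, Tuesday, Wednesday — 3 of them qualify.
Total: 100 + 3 = 103.
Holidays: 27 August 1932 (Sat); 30 August 1932 (Tue); 6 September 1932 (Tue); 19 October 1932 (Wed).
3 of the 4 holidays fall on weekdays; the rest are weekends and were already excluded.
Business days: 103 − 3 = 100.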